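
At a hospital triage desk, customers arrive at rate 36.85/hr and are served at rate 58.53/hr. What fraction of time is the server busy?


ρ = λ/μ = 36.85/58.53 = 0.6296

Final: 0.6296


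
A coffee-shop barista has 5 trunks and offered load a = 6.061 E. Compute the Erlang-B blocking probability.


B(c,a) = (a^c/c!) / Σ_{k=0}^{c} a^k/k!
a^5/5! = 68.161662
Σ terms (k=0..5): 1.00000 + 6.06100 + 18.36786 + 37.10920 + 56.22972 + 68.16166 = 186.929440
B = 68.161662/186.929440 = 0.364638

Final: 0.364638


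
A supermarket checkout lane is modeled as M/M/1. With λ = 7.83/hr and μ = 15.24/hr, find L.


ρ = λ/μ = 7.83/15.24 = 0.5138
L = ρ/(1−ρ) = 0.5138/(1 − 0.5138) = 0.5138/0.4862 = 1.0567

Final: 1.0567


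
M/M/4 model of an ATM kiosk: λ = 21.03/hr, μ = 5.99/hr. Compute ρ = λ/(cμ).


ρ = λ/(cμ) = 21.03/(4·5.99) = 21.03/23.96 = 0.8777

Final: 0.8777


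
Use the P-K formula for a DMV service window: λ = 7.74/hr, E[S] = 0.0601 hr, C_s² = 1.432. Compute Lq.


ρ = λ·E[S] = 7.74·0.0601 = 0.4652
Lq = ρ²(1+C_s²)/(2(1−ρ)) = 0.2164·(1+1.432)/(2·0.5348)
= 0.2164·2.4320/1.0697 = 0.49199

Final: 0.49199


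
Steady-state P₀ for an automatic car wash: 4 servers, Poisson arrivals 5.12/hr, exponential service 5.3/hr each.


a = λ/μ = 5.12/5.3 = 0.9660; ρ = a/c = 0.2415
Σ_{k=0}^{3} a^k/k! (terms k=0..3) = 1.00000 + 0.96604 + 0.46661 + 0.15026 = 2.58291
Tail: a^4/(4!(1−ρ)) = 0.87092/(24·0.7585) = 0.04784
P₀ = 1/(2.58291 + 0.04784) = 1/2.63075 = 0.380120

Final: 0.380120


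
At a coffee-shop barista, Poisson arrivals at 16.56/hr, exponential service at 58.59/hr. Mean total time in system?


W = 1/(μ−λ) = 1/(58.59 − 16.56) = 1/42.03 = 0.02379 hr

Final: 0.02379 hr


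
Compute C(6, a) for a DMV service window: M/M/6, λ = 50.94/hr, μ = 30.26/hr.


a = λ/μ = 1.6834; ρ = a/6 = 0.2806
P₀ = 0.185644 (from M/M/c formula)
C(c,a) = [a^c/(c!(1−ρ))]·P₀ = [22.75831/(720·0.7194)]·0.185644
= 0.04394·0.185644 = 0.008156

Final: 0.008156


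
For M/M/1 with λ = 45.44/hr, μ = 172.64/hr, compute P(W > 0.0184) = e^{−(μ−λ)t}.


W ~ Exponential(μ−λ) for M/M/1.
μ − λ = 172.64 − 45.44 = 127.2000
P(W > t) = e^{−(μ−λ)t} = e^{−2.3405} = 0.096281

Final: 0.096281


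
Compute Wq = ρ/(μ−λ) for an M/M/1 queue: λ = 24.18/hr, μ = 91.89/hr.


ρ = 24.18/91.89 = 0.2631
Wq = ρ/(μ−λ) = 0.2631/(91.89 − 24.18) = 0.2631/67.71 = 0.003886 hr

Final: 0.003886 hr


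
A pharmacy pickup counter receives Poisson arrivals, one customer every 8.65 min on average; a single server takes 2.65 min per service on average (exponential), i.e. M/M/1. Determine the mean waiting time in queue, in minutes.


λ = 60/8.65 = 6.9364 /hr
μ = 60/2.65 = 22.6415 /hr
ρ = λ/μ = 6.9364/22.6415 = 0.3064
Wq = ρ/(μ−λ) = 0.3064/(22.6415−6.9364) = 0.01951 hr
In minutes: 0.01951·60 = 1.170 min

Final: 1.170 min


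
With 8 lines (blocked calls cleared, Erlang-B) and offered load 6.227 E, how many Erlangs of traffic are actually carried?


B(8,6.227) = 0.134584 (Erlang-B)
Carried load = a(1 − B) = 6.227·(1 − 0.134584) = 6.227·0.865416 = 5.3889 E

Final: 5.3889 Erlangs


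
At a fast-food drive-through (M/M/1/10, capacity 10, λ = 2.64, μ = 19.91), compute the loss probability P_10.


ρ = λ/μ = 2.64/19.91 = 0.1326
P_K = (1−ρ)ρ^K/(1−ρ^(K+1)) = (0.8674·0.000000001680)/(1 − 2.228e-10)
= 0.000000001457/1.000000 = 0.000000001457

Final: 0.000000001457


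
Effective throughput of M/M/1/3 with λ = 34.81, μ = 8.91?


ρ = 3.9068; P_K = (1−ρ)ρ^3/(1−ρ^4) = 0.747247
λ_eff = λ(1 − P_K) = 34.81·(1 − 0.747247) = 34.81·0.252753 = 8.7983 /hr

Final: 8.7983 /hr


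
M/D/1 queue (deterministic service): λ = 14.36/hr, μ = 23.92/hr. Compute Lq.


ρ = 14.36/23.92 = 0.6003
M/D/1: Lq = ρ²/(2(1−ρ)) = 0.3604/(2·0.3997) = 0.45088

Final: 0.45088


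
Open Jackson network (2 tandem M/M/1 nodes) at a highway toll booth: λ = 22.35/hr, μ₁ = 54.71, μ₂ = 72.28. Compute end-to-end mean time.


Each node sees arrival rate λ = 22.35/hr (tandem ⇒ throughput preserved).
W₁ = 1/(μ₁−λ) = 1/(54.71−22.35) = 0.03090 hr
W₂ = 1/(μ₂−λ) = 1/(72.28−22.35) = 0.02003 hr
W_total = W₁ + W₂ = 0.03090 + 0.02003 = 0.05093 hr

Final: 0.05093 hr


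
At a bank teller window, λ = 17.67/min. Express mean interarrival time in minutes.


Mean interarrival time = 1/λ = 1/17.67 minute = 0.05659 minute
In minutes: 0.05659 × 1 = 0.05659 min

Final: 0.05659 min


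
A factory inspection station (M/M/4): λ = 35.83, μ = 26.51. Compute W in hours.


a = 1.3516; ρ = 0.3379; P₀ = 0.257307
Lq = P₀·a^c·ρ/(c!(1−ρ)²) = 0.02757
Wq = Lq/λ = 0.02757/35.83 = 0.0007696 hr
W = Wq + 1/μ = 0.0007696 + 0.03772 = 0.03849 hr

Final: 0.03849 hr


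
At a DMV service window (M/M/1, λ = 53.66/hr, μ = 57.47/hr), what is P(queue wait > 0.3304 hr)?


ρ = 53.66/57.47 = 0.9337
P(Wq > t) = ρ·e^{−(μ−λ)t} = 0.9337·e^{−1.2588}
= 0.9337·0.283988 = 0.265161

Final: 0.265161


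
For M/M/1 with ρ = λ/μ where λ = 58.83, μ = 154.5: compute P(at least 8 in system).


ρ = 58.83/154.5 = 0.3808
P(N ≥ n) = ρ^n = 0.3808^8 = 0.0004419

Final: 0.0004419


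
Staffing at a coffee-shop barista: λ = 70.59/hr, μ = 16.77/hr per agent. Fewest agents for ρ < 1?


Stability requires cμ > λ ⇔ c > λ/μ.
λ/μ = 70.59/16.77 = 4.2093
Minimum integer c = ⌊4.2093⌋ + 1 = 5
Check: 5·16.77 = 83.85 > 70.59, while 4·16.77 = 67.08 ≤ 70.59

Final: 5 servers


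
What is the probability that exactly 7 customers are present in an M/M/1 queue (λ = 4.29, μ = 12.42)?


ρ = 4.29/12.42 = 0.3454
P_n = (1−ρ)·ρ^n = (1 − 0.3454)·0.3454^7 = 0.6546·0.0005866 = 0.0003840

Final: 0.0003840


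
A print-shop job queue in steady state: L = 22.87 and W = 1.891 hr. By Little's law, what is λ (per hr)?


λ = L/W = 22.87/1.891 = 12.0941 /hr

Final: 12.0941 /hr


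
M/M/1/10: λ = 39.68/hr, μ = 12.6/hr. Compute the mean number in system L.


ρ = 39.68/12.6 = 3.1492
L = ρ[1 − (K+1)ρ^K + Kρ^(K+1)] / [(1−ρ)(1−ρ^(K+1))]
Numerator: 3.1492·(1 − 11·95942.533764 + 10·302142.836490) = 6191533.338226
Denominator: (-2.1492)·(-302141.836490) = 649365.153345
L = 6191533.338226/649365.153345 = 9.5347

Final: 9.5347


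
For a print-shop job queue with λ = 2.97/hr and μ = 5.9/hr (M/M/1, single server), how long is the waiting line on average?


ρ = 2.97/5.9 = 0.5034
Lq = ρ²/(1−ρ) = 0.2534/0.4966 = 0.5103

Final: 0.5103


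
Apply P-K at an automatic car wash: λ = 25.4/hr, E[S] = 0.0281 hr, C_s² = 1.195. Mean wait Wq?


ρ = λ·E[S] = 25.4·0.0281 = 0.7137
E[S²] = E[S]²(1+C_s²) = 0.0281²·(1+1.195) = 0.001733
Wq = λ·E[S²]/(2(1−ρ)) = 25.4·0.001733/(2·0.2863) = 0.07689 hr

Final: 0.07689 hr


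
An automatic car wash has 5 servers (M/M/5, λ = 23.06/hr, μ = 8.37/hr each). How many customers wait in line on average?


a = λ/μ = 2.7551; ρ = a/5 = 0.5510
P₀ = 0.061041
Lq = P₀·a^c·ρ / (c!·(1−ρ)²) = 0.061041·158.73373·0.5510/(120·0.20159)
= 0.22070

Final: 0.22070


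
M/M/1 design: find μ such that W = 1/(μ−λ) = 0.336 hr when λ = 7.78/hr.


W = 1/(μ−λ) ⇒ μ − λ = 1/W = 1/0.336 = 2.9762
μ = λ + 1/W = 7.78 + 2.9762 = 10.7562 per hr

Final: 10.7562 /hr


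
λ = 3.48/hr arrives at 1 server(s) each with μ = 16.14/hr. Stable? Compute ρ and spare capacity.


Total capacity cμ = 1·16.14 = 16.14/hr
ρ = λ/(cμ) = 3.48/16.14 = 0.2156
Stable ⇔ ρ < 1: YES
Spare capacity = cμ − λ = 16.14 − 3.48 = 12.66/hr

Final: ρ = 0.2156; stable; margin = 12.66/hr


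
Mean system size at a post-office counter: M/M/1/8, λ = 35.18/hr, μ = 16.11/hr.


ρ = 35.18/16.11 = 2.1837
L = ρ[1 − (K+1)ρ^K + Kρ^(K+1)] / [(1−ρ)(1−ρ^(K+1))]
Numerator: 2.1837·(1 − 9·517.133125 + 8·1129.282641) = 9567.088539
Denominator: (-1.1837)·(-1128.282641) = 1335.589694
L = 9567.088539/1335.589694 = 7.1632

Final: 7.1632


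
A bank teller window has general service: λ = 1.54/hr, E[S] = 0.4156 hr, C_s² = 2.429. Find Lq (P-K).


ρ = λ·E[S] = 1.54·0.4156 = 0.6400
Lq = ρ²(1+C_s²)/(2(1−ρ)) = 0.4096·(1+2.429)/(2·0.3600)
= 0.4096·3.4290/0.7200 = 1.95100

Final: 1.95100


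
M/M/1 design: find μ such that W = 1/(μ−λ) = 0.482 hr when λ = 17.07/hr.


W = 1/(μ−λ) ⇒ μ − λ = 1/W = 1/0.482 = 2.0747
μ = λ + 1/W = 17.07 + 2.0747 = 19.1447 per hr

Final: 19.1447 /hr


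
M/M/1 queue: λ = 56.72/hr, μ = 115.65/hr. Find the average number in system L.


ρ = λ/μ = 56.72/115.65 = 0.4904
L = ρ/(1−ρ) = 0.4904/(1 − 0.4904) = 0.4904/0.5096 = 0.9625

Final: 0.9625


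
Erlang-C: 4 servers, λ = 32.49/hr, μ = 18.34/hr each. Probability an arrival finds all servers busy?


a = λ/μ = 1.7715; ρ = a/4 = 0.4429
P₀ = 0.166557 (from M/M/c formula)
C(c,a) = [a^c/(c!(1−ρ))]·P₀ = [9.84921/(24·0.5571)]·0.166557
= 0.73662·0.166557 = 0.122690

Final: 0.122690


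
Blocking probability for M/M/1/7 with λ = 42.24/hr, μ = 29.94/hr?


ρ = λ/μ = 42.24/29.94 = 1.4108
P_K = (1−ρ)ρ^K/(1−ρ^(K+1)) = (-0.4108·11.125122)/(1 − 15.695563)
= -4.570441/-14.695563 = 0.311008

Final: 0.311008


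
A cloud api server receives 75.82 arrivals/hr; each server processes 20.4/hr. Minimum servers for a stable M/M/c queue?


Stability requires cμ > λ ⇔ c > λ/μ.
λ/μ = 75.82/20.4 = 3.7167
Minimum integer c = ⌊3.7167⌋ + 1 = 4
Check: 4·20.4 = 81.60 > 75.82, while 3·20.4 = 61.20 ≤ 75.82

Final: 4 servers


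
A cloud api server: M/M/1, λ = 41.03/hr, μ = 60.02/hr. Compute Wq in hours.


ρ = 41.03/60.02 = 0.6836
Wq = ρ/(μ−λ) = 0.6836/(60.02 − 41.03) = 0.6836/18.99 = 0.03600 hr

Final: 0.03600 hr


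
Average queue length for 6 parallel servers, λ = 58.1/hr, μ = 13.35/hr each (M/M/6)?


a = λ/μ = 4.3521; ρ = a/6 = 0.7253
P₀ = 0.011004
Lq = P₀·a^c·ρ / (c!·(1−ρ)²) = 0.011004·6794.68300·0.7253/(720·0.07544)
= 0.99848

Final: 0.99848


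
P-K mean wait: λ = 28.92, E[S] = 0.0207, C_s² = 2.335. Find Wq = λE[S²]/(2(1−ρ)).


ρ = λ·E[S] = 28.92·0.0207 = 0.5986
E[S²] = E[S]²(1+C_s²) = 0.0207²·(1+2.335) = 0.001429
Wq = λ·E[S²]/(2(1−ρ)) = 28.92·0.001429/(2·0.4014) = 0.05148 hr

Final: 0.05148 hr


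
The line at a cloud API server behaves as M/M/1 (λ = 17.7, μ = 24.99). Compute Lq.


ρ = 17.7/24.99 = 0.7083
Lq = ρ²/(1−ρ) = 0.5017/0.2917 = 1.7197

Final: 1.7197


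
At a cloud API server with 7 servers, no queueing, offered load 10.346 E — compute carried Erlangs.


B(7,10.346) = 0.424147 (Erlang-B)
Carried load = a(1 − B) = 10.346·(1 − 0.424147) = 10.346·0.575853 = 5.9578 E

Final: 5.9578 Erlangs


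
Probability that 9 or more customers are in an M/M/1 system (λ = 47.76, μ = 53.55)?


ρ = 47.76/53.55 = 0.8919
P(N ≥ n) = ρ^n = 0.8919^9 = 0.357062

Final: 0.357062


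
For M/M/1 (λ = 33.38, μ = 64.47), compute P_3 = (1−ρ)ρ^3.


ρ = 33.38/64.47 = 0.5178
P_n = (1−ρ)·ρ^n = (1 − 0.5178)·0.5178^3 = 0.4822·0.138799 = 0.066934

Final: 0.066934


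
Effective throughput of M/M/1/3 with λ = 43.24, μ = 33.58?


ρ = 1.2877; P_K = (1−ρ)ρ^3/(1−ρ^4) = 0.351116
λ_eff = λ(1 − P_K) = 43.24·(1 − 0.351116) = 43.24·0.648884 = 28.0577 /hr

Final: 28.0577 /hr


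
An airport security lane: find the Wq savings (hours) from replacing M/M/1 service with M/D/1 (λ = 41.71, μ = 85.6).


ρ = 41.71/85.6 = 0.4873
Wq(M/M/1) = ρ/(μ−λ) = 0.4873/43.89 = 0.01110 hr
Wq(M/D/1) = ρ/(2(μ−λ)) = 0.005551 hr
Savings = 0.01110 − 0.005551 = 0.005551 hr

Final: 0.005551 hr


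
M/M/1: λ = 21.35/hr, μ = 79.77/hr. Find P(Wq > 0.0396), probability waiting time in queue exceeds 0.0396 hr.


ρ = 21.35/79.77 = 0.2676
P(Wq > t) = ρ·e^{−(μ−λ)t} = 0.2676·e^{−2.3134}
= 0.2676·0.098921 = 0.026476

Final: 0.026476


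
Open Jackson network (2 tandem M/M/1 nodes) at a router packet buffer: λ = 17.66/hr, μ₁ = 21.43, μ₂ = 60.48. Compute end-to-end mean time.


Each node sees arrival rate λ = 17.66/hr (tandem ⇒ throughput preserved).
W₁ = 1/(μ₁−λ) = 1/(21.43−17.66) = 0.26525 hr
W₂ = 1/(μ₂−λ) = 1/(60.48−17.66) = 0.02335 hr
W_total = W₁ + W₂ = 0.26525 + 0.02335 = 0.28861 hr

Final: 0.28861 hr


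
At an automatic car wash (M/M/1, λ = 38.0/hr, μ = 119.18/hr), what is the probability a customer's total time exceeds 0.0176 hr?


W ~ Exponential(μ−λ) for M/M/1.
μ − λ = 119.18 − 38.0 = 81.1800
P(W > t) = e^{−(μ−λ)t} = e^{−1.4288} = 0.239604

Final: 0.239604


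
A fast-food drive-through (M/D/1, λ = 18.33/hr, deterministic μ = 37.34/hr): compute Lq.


ρ = 18.33/37.34 = 0.4909
M/D/1: Lq = ρ²/(2(1−ρ)) = 0.2410/(2·0.5091) = 0.23667

Final: 0.23667


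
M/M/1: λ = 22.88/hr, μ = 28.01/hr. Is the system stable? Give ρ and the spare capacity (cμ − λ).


Total capacity cμ = 1·28.01 = 28.01/hr
ρ = λ/(cμ) = 22.88/28.01 = 0.8169
Stable ⇔ ρ < 1: YES
Spare capacity = cμ − λ = 28.01 − 22.88 = 5.13/hr

Final: ρ = 0.8169; stable; margin = 5.13/hr


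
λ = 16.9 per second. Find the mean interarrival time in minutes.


Mean interarrival time = 1/λ = 1/16.9 second = 0.05917 second
In minutes: 0.05917 × 0.0166667 = 0.0009862 min

Final: 0.0009862 min


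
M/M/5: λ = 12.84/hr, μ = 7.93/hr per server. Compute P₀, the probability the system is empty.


a = λ/μ = 12.84/7.93 = 1.6192; ρ = a/c = 0.3238
Σ_{k=0}^{4} a^k/k! (terms k=0..4) = 1.00000 + 1.61917 + 1.31085 + 0.70750 + 0.28639 = 4.92391
Tail: a^5/(5!(1−ρ)) = 11.12908/(120·0.6762) = 0.13716
P₀ = 1/(4.92391 + 0.13716) = 1/5.06106 = 0.197587

Final: 0.197587


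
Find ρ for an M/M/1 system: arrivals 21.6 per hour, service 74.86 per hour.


ρ = λ/μ = 21.6/74.86 = 0.2885

Final: 0.2885


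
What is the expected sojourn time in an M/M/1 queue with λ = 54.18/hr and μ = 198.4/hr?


W = 1/(μ−λ) = 1/(198.4 − 54.18) = 1/144.22 = 0.006934 hr

Final: 0.006934 hr


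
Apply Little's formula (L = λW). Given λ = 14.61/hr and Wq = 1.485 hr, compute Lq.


Lq = λWq = 14.61·1.485 = 21.6959

Final: 21.6959


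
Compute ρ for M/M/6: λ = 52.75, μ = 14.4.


ρ = λ/(cμ) = 52.75/(6·14.4) = 52.75/86.40 = 0.6105

Final: 0.6105


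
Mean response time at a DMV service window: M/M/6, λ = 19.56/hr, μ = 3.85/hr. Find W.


a = 5.0805; ρ = 0.8468; P₀ = 0.003958
Lq = P₀·a^c·ρ/(c!(1−ρ)²) = 3.40834
Wq = Lq/λ = 3.40834/19.56 = 0.17425 hr
W = Wq + 1/μ = 0.17425 + 0.25974 = 0.43399 hr

Final: 0.43399 hr


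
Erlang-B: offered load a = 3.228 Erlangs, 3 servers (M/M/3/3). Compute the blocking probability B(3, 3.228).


B(c,a) = (a^c/c!) / Σ_{k=0}^{c} a^k/k!
a^3/3! = 5.605951
Σ terms (k=0..3): 1.00000 + 3.22800 + 5.20999 + 5.60595 = 15.043943
B = 5.605951/15.043943 = 0.372638

Final: 0.372638


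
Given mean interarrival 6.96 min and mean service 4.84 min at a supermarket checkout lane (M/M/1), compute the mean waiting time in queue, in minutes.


λ = 60/6.96 = 8.6207 /hr
μ = 60/4.84 = 12.3967 /hr
ρ = λ/μ = 8.6207/12.3967 = 0.6954
Wq = ρ/(μ−λ) = 0.6954/(12.3967−8.6207) = 0.18416 hr
In minutes: 0.18416·60 = 11.050 min

Final: 11.050 min


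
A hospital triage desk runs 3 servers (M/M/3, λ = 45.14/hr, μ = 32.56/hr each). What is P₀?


a = λ/μ = 45.14/32.56 = 1.3864; ρ = a/c = 0.4621
Σ_{k=0}^{2} a^k/k! (terms k=0..2) = 1.00000 + 1.38636 + 0.96100 = 3.34737
Tail: a^3/(3!(1−ρ)) = 2.66460/(6·0.5379) = 0.82565
P₀ = 1/(3.34737 + 0.82565) = 1/4.17302 = 0.239635

Final: 0.239635


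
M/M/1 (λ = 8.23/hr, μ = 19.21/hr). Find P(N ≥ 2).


ρ = 8.23/19.21 = 0.4284
P(N ≥ n) = ρ^n = 0.4284^2 = 0.183546

Final: 0.183546


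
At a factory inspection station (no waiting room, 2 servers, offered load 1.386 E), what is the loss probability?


B(c,a) = (a^c/c!) / Σ_{k=0}^{c} a^k/k!
a^2/2! = 0.960498
Σ terms (k=0..2): 1.00000 + 1.38600 + 0.96050 = 3.346498
B = 0.960498/3.346498 = 0.287016

Final: 0.287016


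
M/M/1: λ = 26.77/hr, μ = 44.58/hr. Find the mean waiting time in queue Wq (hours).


ρ = 26.77/44.58 = 0.6005
Wq = ρ/(μ−λ) = 0.6005/(44.58 − 26.77) = 0.6005/17.81 = 0.03372 hr

Final: 0.03372 hr


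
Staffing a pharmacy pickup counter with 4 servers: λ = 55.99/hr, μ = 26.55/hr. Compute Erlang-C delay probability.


a = λ/μ = 2.1089; ρ = a/4 = 0.5272
P₀ = 0.115759 (from M/M/c formula)
C(c,a) = [a^c/(c!(1−ρ))]·P₀ = [19.77806/(24·0.4728)]·0.115759
= 1.74304·0.115759 = 0.201773

Final: 0.201773


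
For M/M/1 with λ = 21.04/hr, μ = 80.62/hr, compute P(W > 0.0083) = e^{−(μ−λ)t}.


W ~ Exponential(μ−λ) for M/M/1.
μ − λ = 80.62 − 21.04 = 59.5800
P(W > t) = e^{−(μ−λ)t} = e^{−0.4945} = 0.609867

Final: 0.609867


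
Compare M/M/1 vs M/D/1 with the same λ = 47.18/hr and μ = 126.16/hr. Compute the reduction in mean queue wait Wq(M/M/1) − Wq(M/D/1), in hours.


ρ = 47.18/126.16 = 0.3740
Wq(M/M/1) = ρ/(μ−λ) = 0.3740/78.98 = 0.004735 hr
Wq(M/D/1) = ρ/(2(μ−λ)) = 0.002367 hr
Savings = 0.004735 − 0.002367 = 0.002367 hr

Final: 0.002367 hr


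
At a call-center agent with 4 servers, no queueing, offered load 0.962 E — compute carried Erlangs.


B(4,0.962) = 0.013679 (Erlang-B)
Carried load = a(1 − B) = 0.962·(1 − 0.013679) = 0.962·0.986321 = 0.9488 E

Final: 0.9488 Erlangs


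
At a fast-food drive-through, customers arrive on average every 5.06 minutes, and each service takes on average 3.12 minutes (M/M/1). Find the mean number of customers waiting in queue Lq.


λ = 60/5.06 = 11.8577 /hr
μ = 60/3.12 = 19.2308 /hr
ρ = λ/μ = 11.8577/19.2308 = 0.6166
Lq = ρ²/(1−ρ) = 0.3802/0.3834 = 0.9916

Final: 0.9916


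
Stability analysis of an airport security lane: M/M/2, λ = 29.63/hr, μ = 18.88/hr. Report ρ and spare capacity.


Total capacity cμ = 2·18.88 = 37.76/hr
ρ = λ/(cμ) = 29.63/37.76 = 0.7847
Stable ⇔ ρ < 1: YES
Spare capacity = cμ − λ = 37.76 − 29.63 = 8.13/hr

Final: ρ = 0.7847; stable; margin = 8.13/hr


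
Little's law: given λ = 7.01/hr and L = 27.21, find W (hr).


W = L/λ = 27.21/7.01 = 3.8816 hr

Final: 3.8816 hr


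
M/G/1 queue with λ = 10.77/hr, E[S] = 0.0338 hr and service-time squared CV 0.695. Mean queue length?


ρ = λ·E[S] = 10.77·0.0338 = 0.3640
Lq = ρ²(1+C_s²)/(2(1−ρ)) = 0.1325·(1+0.695)/(2·0.6360)
= 0.1325·1.6950/1.2719 = 0.17659

Final: 0.17659


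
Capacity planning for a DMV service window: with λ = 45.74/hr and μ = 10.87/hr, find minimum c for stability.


Stability requires cμ > λ ⇔ c > λ/μ.
λ/μ = 45.74/10.87 = 4.2079
Minimum integer c = ⌊4.2079⌋ + 1 = 5
Check: 5·10.87 = 54.35 > 45.74, while 4·10.87 = 43.48 ≤ 45.74

Final: 5 servers


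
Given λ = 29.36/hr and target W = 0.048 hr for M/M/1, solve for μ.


W = 1/(μ−λ) ⇒ μ − λ = 1/W = 1/0.048 = 20.8333
μ = λ + 1/W = 29.36 + 20.8333 = 50.1933 per hr

Final: 50.1933 /hr


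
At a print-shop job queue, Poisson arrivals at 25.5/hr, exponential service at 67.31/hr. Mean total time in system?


W = 1/(μ−λ) = 1/(67.31 − 25.5) = 1/41.81 = 0.02392 hr

Final: 0.02392 hr


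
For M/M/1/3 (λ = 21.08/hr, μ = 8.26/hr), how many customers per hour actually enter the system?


ρ = 2.5521; P_K = (1−ρ)ρ^3/(1−ρ^4) = 0.622842
λ_eff = λ(1 − P_K) = 21.08·(1 − 0.622842) = 21.08·0.377158 = 7.9505 /hr

Final: 7.9505 /hr


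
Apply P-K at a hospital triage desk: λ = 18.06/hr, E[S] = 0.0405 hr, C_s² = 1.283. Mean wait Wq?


ρ = λ·E[S] = 18.06·0.0405 = 0.7314
E[S²] = E[S]²(1+C_s²) = 0.0405²·(1+1.283) = 0.003745
Wq = λ·E[S²]/(2(1−ρ)) = 18.06·0.003745/(2·0.2686) = 0.12591 hr

Final: 0.12591 hr


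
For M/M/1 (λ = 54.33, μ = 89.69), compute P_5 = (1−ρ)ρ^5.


ρ = 54.33/89.69 = 0.6058
P_n = (1−ρ)·ρ^n = (1 − 0.6058)·0.6058^5 = 0.3942·0.081560 = 0.032155

Final: 0.032155


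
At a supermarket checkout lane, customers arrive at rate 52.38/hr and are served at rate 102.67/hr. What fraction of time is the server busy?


ρ = λ/μ = 52.38/102.67 = 0.5102

Final: 0.5102


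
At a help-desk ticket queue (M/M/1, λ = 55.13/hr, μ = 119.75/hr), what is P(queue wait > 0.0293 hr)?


ρ = 55.13/119.75 = 0.4604
P(Wq > t) = ρ·e^{−(μ−λ)t} = 0.4604·e^{−1.8934}
= 0.4604·0.150564 = 0.069316

Final: 0.069316


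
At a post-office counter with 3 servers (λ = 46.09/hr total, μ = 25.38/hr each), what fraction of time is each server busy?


ρ = λ/(cμ) = 46.09/(3·25.38) = 46.09/76.14 = 0.6053

Final: 0.6053


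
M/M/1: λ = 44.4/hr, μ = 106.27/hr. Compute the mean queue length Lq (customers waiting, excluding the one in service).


ρ = 44.4/106.27 = 0.4178
Lq = ρ²/(1−ρ) = 0.1746/0.5822 = 0.2998

Final: 0.2998


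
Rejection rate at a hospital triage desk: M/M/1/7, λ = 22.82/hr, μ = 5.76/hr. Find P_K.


ρ = λ/μ = 22.82/5.76 = 3.9618
P_K = (1−ρ)ρ^K/(1−ρ^(K+1)) = (-2.9618·15319.764760)/(1 − 60693.929136)
= -45374.164376/-60692.929136 = 0.747602

Final: 0.747602


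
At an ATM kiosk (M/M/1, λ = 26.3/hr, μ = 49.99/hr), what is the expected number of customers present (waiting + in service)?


ρ = λ/μ = 26.3/49.99 = 0.5261
L = ρ/(1−ρ) = 0.5261/(1 − 0.5261) = 0.5261/0.4739 = 1.1102

Final: 1.1102


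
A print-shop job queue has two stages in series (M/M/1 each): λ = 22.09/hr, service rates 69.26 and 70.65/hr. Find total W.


Each node sees arrival rate λ = 22.09/hr (tandem ⇒ throughput preserved).
W₁ = 1/(μ₁−λ) = 1/(69.26−22.09) = 0.02120 hr
W₂ = 1/(μ₂−λ) = 1/(70.65−22.09) = 0.02059 hr
W_total = W₁ + W₂ = 0.02120 + 0.02059 = 0.04179 hr

Final: 0.04179 hr


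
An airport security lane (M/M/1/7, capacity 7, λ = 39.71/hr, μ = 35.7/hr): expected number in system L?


ρ = 39.71/35.7 = 1.1123
L = ρ[1 − (K+1)ρ^K + Kρ^(K+1)] / [(1−ρ)(1−ρ^(K+1))]
Numerator: 1.1123·(1 − 8·2.106792 + 7·2.343437) = 0.611473
Denominator: (-0.1123)·(-1.343437) = 0.150902
L = 0.611473/0.150902 = 4.0521

Final: 4.0521


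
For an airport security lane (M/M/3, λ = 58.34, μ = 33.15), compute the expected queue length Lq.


a = λ/μ = 1.7599; ρ = a/3 = 0.5866
P₀ = 0.153702
Lq = P₀·a^c·ρ / (c!·(1−ρ)²) = 0.153702·5.45065·0.5866/(6·0.17088)
= 0.47935

Final: 0.47935


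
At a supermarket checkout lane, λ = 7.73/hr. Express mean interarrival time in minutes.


Mean interarrival time = 1/λ = 1/7.73 hour = 0.12937 hour
In minutes: 0.12937 × 60 = 7.7620 min

Final: 7.7620 min


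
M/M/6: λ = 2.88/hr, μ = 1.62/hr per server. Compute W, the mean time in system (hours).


a = 1.7778; ρ = 0.2963; P₀ = 0.168892
Lq = P₀·a^c·ρ/(c!(1−ρ)²) = 0.004431
Wq = Lq/λ = 0.004431/2.88 = 0.001538 hr
W = Wq + 1/μ = 0.001538 + 0.61728 = 0.61882 hr

Final: 0.61882 hr


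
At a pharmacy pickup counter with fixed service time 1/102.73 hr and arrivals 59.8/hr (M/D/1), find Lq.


ρ = 59.8/102.73 = 0.5821
M/D/1: Lq = ρ²/(2(1−ρ)) = 0.3389/(2·0.4179) = 0.40543

Final: 0.40543


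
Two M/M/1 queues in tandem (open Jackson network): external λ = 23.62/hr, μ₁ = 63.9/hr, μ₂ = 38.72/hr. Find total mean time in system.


Each node sees arrival rate λ = 23.62/hr (tandem ⇒ throughput preserved).
W₁ = 1/(μ₁−λ) = 1/(63.9−23.62) = 0.02483 hr
W₂ = 1/(μ₂−λ) = 1/(38.72−23.62) = 0.06623 hr
W_total = W₁ + W₂ = 0.02483 + 0.06623 = 0.09105 hr

Final: 0.09105 hr


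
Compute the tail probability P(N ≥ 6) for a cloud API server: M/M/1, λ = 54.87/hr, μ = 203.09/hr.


ρ = 54.87/203.09 = 0.2702
P(N ≥ n) = ρ^n = 0.2702^6 = 0.0003889

Final: 0.0003889


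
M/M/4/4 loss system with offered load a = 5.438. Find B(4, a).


B(c,a) = (a^c/c!) / Σ_{k=0}^{c} a^k/k!
a^4/4! = 36.437248
Σ terms (k=0..4): 1.00000 + 5.43800 + 14.78592 + 26.80195 + 36.43725 = 84.463118
B = 36.437248/84.463118 = 0.431398

Final: 0.431398


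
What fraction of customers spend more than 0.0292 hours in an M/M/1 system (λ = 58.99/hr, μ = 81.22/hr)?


W ~ Exponential(μ−λ) for M/M/1.
μ − λ = 81.22 − 58.99 = 22.2300
P(W > t) = e^{−(μ−λ)t} = e^{−0.6491} = 0.522507

Final: 0.522507


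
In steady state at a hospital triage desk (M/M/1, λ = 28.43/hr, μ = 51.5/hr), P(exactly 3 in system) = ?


ρ = 28.43/51.5 = 0.5520
P_n = (1−ρ)·ρ^n = (1 − 0.5520)·0.5520^3 = 0.4480·0.168232 = 0.075361

Final: 0.075361


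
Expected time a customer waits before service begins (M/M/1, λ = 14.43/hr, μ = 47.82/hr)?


ρ = 14.43/47.82 = 0.3018
Wq = ρ/(μ−λ) = 0.3018/(47.82 − 14.43) = 0.3018/33.39 = 0.009037 hr

Final: 0.009037 hr


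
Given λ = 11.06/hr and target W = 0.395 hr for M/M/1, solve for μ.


W = 1/(μ−λ) ⇒ μ − λ = 1/W = 1/0.395 = 2.5316
μ = λ + 1/W = 11.06 + 2.5316 = 13.5916 per hr

Final: 13.5916 /hr


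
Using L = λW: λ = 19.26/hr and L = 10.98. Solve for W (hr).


W = L/λ = 10.98/19.26 = 0.5701 hr

Final: 0.5701 hr


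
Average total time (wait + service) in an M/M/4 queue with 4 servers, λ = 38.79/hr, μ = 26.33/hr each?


a = 1.4732; ρ = 0.3683; P₀ = 0.227167
Lq = P₀·a^c·ρ/(c!(1−ρ)²) = 0.04115
Wq = Lq/λ = 0.04115/38.79 = 0.001061 hr
W = Wq + 1/μ = 0.001061 + 0.03798 = 0.03904 hr

Final: 0.03904 hr


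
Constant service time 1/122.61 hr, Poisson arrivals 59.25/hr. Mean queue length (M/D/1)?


ρ = 59.25/122.61 = 0.4832
M/D/1: Lq = ρ²/(2(1−ρ)) = 0.2335/(2·0.5168) = 0.22595

Final: 0.22595


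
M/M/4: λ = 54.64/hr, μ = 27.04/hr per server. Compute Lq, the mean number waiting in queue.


a = λ/μ = 2.0207; ρ = a/4 = 0.5052
P₀ = 0.127527
Lq = P₀·a^c·ρ / (c!·(1−ρ)²) = 0.127527·16.67309·0.5052/(24·0.24485)
= 0.18279

Final: 0.18279


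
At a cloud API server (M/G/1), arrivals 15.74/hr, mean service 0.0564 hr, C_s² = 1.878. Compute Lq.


ρ = λ·E[S] = 15.74·0.0564 = 0.8877
Lq = ρ²(1+C_s²)/(2(1−ρ)) = 0.7881·(1+1.878)/(2·0.1123)
= 0.7881·2.8780/0.2245 = 10.10155

Final: 10.10155


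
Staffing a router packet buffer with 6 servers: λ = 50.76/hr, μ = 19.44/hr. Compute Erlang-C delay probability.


a = λ/μ = 2.6111; ρ = a/6 = 0.4352
P₀ = 0.072914 (from M/M/c formula)
C(c,a) = [a^c/(c!(1−ρ))]·P₀ = [316.92180/(720·0.5648)]·0.072914
= 0.77932·0.072914 = 0.056823

Final: 0.056823


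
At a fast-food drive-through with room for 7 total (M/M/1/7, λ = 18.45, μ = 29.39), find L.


ρ = 18.45/29.39 = 0.6278
L = ρ[1 − (K+1)ρ^K + Kρ^(K+1)] / [(1−ρ)(1−ρ^(K+1))]
Numerator: 0.6278·(1 − 8·0.038422 + 7·0.024120) = 0.540797
Denominator: (0.3722)·(0.975880) = 0.363257
L = 0.540797/0.363257 = 1.4887

Final: 1.4887


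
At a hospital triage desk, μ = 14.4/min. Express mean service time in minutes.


Mean service time = 1/μ = 1/14.4 minute = 0.06944 minute
In minutes: 0.06944 × 1 = 0.06944 min

Final: 0.06944 min


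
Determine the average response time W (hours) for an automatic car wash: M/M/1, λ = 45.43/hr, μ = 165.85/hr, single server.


W = 1/(μ−λ) = 1/(165.85 − 45.43) = 1/120.42 = 0.008304 hr

Final: 0.008304 hr


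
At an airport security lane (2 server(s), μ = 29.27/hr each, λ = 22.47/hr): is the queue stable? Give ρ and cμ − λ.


Total capacity cμ = 2·29.27 = 58.54/hr
ρ = λ/(cμ) = 22.47/58.54 = 0.3838
Stable ⇔ ρ < 1: YES
Spare capacity = cμ − λ = 58.54 − 22.47 = 36.07/hr

Final: ρ = 0.3838; stable; margin = 36.07/hr


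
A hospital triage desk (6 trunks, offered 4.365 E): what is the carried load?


B(6,4.365) = 0.144048 (Erlang-B)
Carried load = a(1 − B) = 4.365·(1 − 0.144048) = 4.365·0.855952 = 3.7362 E

Final: 3.7362 Erlangs


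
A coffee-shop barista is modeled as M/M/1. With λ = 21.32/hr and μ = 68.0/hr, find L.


ρ = λ/μ = 21.32/68.0 = 0.3135
L = ρ/(1−ρ) = 0.3135/(1 − 0.3135) = 0.3135/0.6865 = 0.4567

Final: 0.4567


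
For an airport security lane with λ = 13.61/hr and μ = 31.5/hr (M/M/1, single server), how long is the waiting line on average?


ρ = 13.61/31.5 = 0.4321
Lq = ρ²/(1−ρ) = 0.1867/0.5679 = 0.3287

Final: 0.3287


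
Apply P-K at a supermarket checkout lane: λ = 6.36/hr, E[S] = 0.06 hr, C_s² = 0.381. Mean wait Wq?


ρ = λ·E[S] = 6.36·0.06 = 0.3816
E[S²] = E[S]²(1+C_s²) = 0.06²·(1+0.381) = 0.004972
Wq = λ·E[S²]/(2(1−ρ)) = 6.36·0.004972/(2·0.6184) = 0.02557 hr

Final: 0.02557 hr


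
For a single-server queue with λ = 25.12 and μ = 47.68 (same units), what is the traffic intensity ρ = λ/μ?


ρ = λ/μ = 25.12/47.68 = 0.5268

Final: 0.5268


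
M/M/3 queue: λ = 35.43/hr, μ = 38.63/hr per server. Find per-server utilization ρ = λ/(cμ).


ρ = λ/(cμ) = 35.43/(3·38.63) = 35.43/115.89 = 0.3057

Final: 0.3057


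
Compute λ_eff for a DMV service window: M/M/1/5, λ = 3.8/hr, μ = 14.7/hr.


ρ = 0.2585; P_K = (1−ρ)ρ^5/(1−ρ^6) = 0.0008562
λ_eff = λ(1 − P_K) = 3.8·(1 − 0.0008562) = 3.8·0.999144 = 3.7967 /hr

Final: 3.7967 /hr


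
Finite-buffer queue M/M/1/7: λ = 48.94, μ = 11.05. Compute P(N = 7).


ρ = λ/μ = 48.94/11.05 = 4.4290
P_K = (1−ρ)ρ^K/(1−ρ^(K+1)) = (-3.4290·33428.108950)/(1 − 148051.733213)
= -114623.624263/-148050.733213 = 0.774219

Final: 0.774219


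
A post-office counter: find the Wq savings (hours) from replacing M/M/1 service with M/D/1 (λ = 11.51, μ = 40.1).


ρ = 11.51/40.1 = 0.2870
Wq(M/M/1) = ρ/(μ−λ) = 0.2870/28.59 = 0.01004 hr
Wq(M/D/1) = ρ/(2(μ−λ)) = 0.005020 hr
Savings = 0.01004 − 0.005020 = 0.005020 hr

Final: 0.005020 hr


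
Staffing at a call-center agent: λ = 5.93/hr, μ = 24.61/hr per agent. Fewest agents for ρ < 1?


Stability requires cμ > λ ⇔ c > λ/μ.
λ/μ = 5.93/24.61 = 0.2410
Minimum integer c = ⌊0.2410⌋ + 1 = 1
Check: 1·24.61 = 24.61 > 5.93, while 0·24.61 = 0.00 ≤ 5.93

Final: 1 servers


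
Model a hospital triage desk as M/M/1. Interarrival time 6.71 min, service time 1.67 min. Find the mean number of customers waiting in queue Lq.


λ = 60/6.71 = 8.9419 /hr
μ = 60/1.67 = 35.9281 /hr
ρ = λ/μ = 8.9419/35.9281 = 0.2489
Lq = ρ²/(1−ρ) = 0.06194/0.7511 = 0.08247

Final: 0.08247


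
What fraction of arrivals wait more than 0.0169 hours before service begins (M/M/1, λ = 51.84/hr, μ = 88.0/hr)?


ρ = 51.84/88.0 = 0.5891
P(Wq > t) = ρ·e^{−(μ−λ)t} = 0.5891·e^{−0.6111}
= 0.5891·0.542751 = 0.319730

Final: 0.319730


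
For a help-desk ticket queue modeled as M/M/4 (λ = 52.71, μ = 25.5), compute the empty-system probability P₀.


a = λ/μ = 52.71/25.5 = 2.0671; ρ = a/c = 0.5168
Σ_{k=0}^{3} a^k/k! (terms k=0..3) = 1.00000 + 2.06706 + 2.13637 + 1.47200 = 6.67542
Tail: a^4/(4!(1−ρ)) = 18.25624/(24·0.4832) = 1.57413
P₀ = 1/(6.67542 + 1.57413) = 1/8.24956 = 0.121219

Final: 0.121219


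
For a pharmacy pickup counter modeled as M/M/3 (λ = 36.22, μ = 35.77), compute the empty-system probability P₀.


a = λ/μ = 36.22/35.77 = 1.0126; ρ = a/c = 0.3375
Σ_{k=0}^{2} a^k/k! (terms k=0..2) = 1.00000 + 1.01258 + 0.51266 = 2.52524
Tail: a^3/(3!(1−ρ)) = 1.03822/(6·0.6625) = 0.26120
P₀ = 1/(2.52524 + 0.26120) = 1/2.78644 = 0.358881

Final: 0.358881


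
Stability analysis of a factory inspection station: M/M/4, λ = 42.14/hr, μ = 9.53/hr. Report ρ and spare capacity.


Total capacity cμ = 4·9.53 = 38.12/hr
ρ = λ/(cμ) = 42.14/38.12 = 1.1055
Stable ⇔ ρ < 1: NO
Spare capacity = cμ − λ = 38.12 − 42.14 = -4.02/hr

Final: ρ = 1.1055; unstable; margin = -4.02/hr


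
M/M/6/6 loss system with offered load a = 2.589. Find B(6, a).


B(c,a) = (a^c/c!) / Σ_{k=0}^{c} a^k/k!
a^6/6! = 0.418273
Σ terms (k=0..6): 1.00000 + 2.58900 + 3.35146 + 2.89231 + 1.87205 + 0.96935 + 0.41827 = 13.092438
B = 0.418273/13.092438 = 0.031948

Final: 0.031948


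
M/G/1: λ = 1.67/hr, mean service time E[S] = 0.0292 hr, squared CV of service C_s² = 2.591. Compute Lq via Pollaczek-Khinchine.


ρ = λ·E[S] = 1.67·0.0292 = 0.04876
Lq = ρ²(1+C_s²)/(2(1−ρ)) = 0.002378·(1+2.591)/(2·0.9512)
= 0.002378·3.5910/1.9025 = 0.004488

Final: 0.004488


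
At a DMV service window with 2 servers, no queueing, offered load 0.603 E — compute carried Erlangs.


B(2,0.603) = 0.101862 (Erlang-B)
Carried load = a(1 − B) = 0.603·(1 − 0.101862) = 0.603·0.898138 = 0.5416 E

Final: 0.5416 Erlangs


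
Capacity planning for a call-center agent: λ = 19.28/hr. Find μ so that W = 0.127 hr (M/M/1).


W = 1/(μ−λ) ⇒ μ − λ = 1/W = 1/0.127 = 7.8740
μ = λ + 1/W = 19.28 + 7.8740 = 27.1540 per hr

Final: 27.1540 /hr


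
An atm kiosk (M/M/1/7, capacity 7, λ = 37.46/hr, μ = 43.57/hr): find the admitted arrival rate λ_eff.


ρ = 0.8598; P_K = (1−ρ)ρ^7/(1−ρ^8) = 0.069427
λ_eff = λ(1 − P_K) = 37.46·(1 − 0.069427) = 37.46·0.930573 = 34.8593 /hr

Final: 34.8593 /hr


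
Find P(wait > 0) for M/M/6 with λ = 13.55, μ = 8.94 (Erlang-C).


a = λ/μ = 1.5157; ρ = a/6 = 0.2526
P₀ = 0.219604 (from M/M/c formula)
C(c,a) = [a^c/(c!(1−ρ))]·P₀ = [12.12302/(720·0.7474)]·0.219604
= 0.02253·0.219604 = 0.004947

Final: 0.004947


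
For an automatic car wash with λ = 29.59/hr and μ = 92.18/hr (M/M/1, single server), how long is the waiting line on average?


ρ = 29.59/92.18 = 0.3210
Lq = ρ²/(1−ρ) = 0.1030/0.6790 = 0.1518

Final: 0.1518


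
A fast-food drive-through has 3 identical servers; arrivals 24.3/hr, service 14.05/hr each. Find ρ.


ρ = λ/(cμ) = 24.3/(3·14.05) = 24.3/42.15 = 0.5765

Final: 0.5765


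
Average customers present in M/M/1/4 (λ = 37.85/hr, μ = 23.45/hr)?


ρ = 37.85/23.45 = 1.6141
L = ρ[1 − (K+1)ρ^K + Kρ^(K+1)] / [(1−ρ)(1−ρ^(K+1))]
Numerator: 1.6141·(1 − 5·6.787223 + 4·10.955071) = 17.567832
Denominator: (-0.6141)·(-9.955071) = 6.113135
L = 17.567832/6.113135 = 2.8738

Final: 2.8738


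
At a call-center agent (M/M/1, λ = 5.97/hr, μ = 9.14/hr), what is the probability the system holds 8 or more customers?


ρ = 5.97/9.14 = 0.6532
P(N ≥ n) = ρ^n = 0.6532^8 = 0.033130

Final: 0.033130


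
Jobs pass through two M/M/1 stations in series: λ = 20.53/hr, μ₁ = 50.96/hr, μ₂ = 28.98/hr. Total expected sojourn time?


Each node sees arrival rate λ = 20.53/hr (tandem ⇒ throughput preserved).
W₁ = 1/(μ₁−λ) = 1/(50.96−20.53) = 0.03286 hr
W₂ = 1/(μ₂−λ) = 1/(28.98−20.53) = 0.11834 hr
W_total = W₁ + W₂ = 0.03286 + 0.11834 = 0.15121 hr

Final: 0.15121 hr


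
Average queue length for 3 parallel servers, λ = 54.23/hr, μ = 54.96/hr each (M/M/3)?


a = λ/μ = 0.9867; ρ = a/3 = 0.3289
P₀ = 0.368717
Lq = P₀·a^c·ρ / (c!·(1−ρ)²) = 0.368717·0.96068·0.3289/(6·0.45037)
= 0.04311

Final: 0.04311


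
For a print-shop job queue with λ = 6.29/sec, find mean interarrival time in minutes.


Mean interarrival time = 1/λ = 1/6.29 second = 0.15898 second
In minutes: 0.15898 × 0.0166667 = 0.002650 min

Final: 0.002650 min


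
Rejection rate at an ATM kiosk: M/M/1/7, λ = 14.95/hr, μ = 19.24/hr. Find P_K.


ρ = λ/μ = 14.95/19.24 = 0.7770
P_K = (1−ρ)ρ^K/(1−ρ^(K+1)) = (0.2230·0.171022)/(1 − 0.132889)
= 0.038133/0.867111 = 0.043977

Final: 0.043977


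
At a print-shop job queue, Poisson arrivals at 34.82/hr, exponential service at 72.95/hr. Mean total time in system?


W = 1/(μ−λ) = 1/(72.95 − 34.82) = 1/38.13 = 0.02623 hr

Final: 0.02623 hr


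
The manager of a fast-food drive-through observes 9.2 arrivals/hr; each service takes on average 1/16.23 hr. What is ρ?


ρ = λ/μ = 9.2/16.23 = 0.5669

Final: 0.5669


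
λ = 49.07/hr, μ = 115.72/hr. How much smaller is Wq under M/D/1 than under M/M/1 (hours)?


ρ = 49.07/115.72 = 0.4240
Wq(M/M/1) = ρ/(μ−λ) = 0.4240/66.65 = 0.006362 hr
Wq(M/D/1) = ρ/(2(μ−λ)) = 0.003181 hr
Savings = 0.006362 − 0.003181 = 0.003181 hr

Final: 0.003181 hr


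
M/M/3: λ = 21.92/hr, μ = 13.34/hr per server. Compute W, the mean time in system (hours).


a = 1.6432; ρ = 0.5477; P₀ = 0.177679
Lq = P₀·a^c·ρ/(c!(1−ρ)²) = 0.35180
Wq = Lq/λ = 0.35180/21.92 = 0.01605 hr
W = Wq + 1/μ = 0.01605 + 0.07496 = 0.09101 hr

Final: 0.09101 hr


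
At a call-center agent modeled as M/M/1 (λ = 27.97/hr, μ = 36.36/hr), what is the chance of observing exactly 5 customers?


ρ = 27.97/36.36 = 0.7693
P_n = (1−ρ)·ρ^n = (1 − 0.7693)·0.7693^5 = 0.2307·0.269366 = 0.062156

Final: 0.062156


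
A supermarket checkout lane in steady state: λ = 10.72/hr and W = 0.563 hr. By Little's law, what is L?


L = λW = 10.72·0.563 = 6.0354

Final: 6.0354


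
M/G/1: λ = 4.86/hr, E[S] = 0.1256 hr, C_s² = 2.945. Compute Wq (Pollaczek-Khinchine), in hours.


ρ = λ·E[S] = 4.86·0.1256 = 0.6104
E[S²] = E[S]²(1+C_s²) = 0.1256²·(1+2.945) = 0.062234
Wq = λ·E[S²]/(2(1−ρ)) = 4.86·0.062234/(2·0.3896) = 0.38818 hr

Final: 0.38818 hr


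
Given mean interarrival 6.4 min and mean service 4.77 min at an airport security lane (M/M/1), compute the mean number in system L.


λ = 60/6.4 = 9.3750 /hr
μ = 60/4.77 = 12.5786 /hr
ρ = λ/μ = 9.3750/12.5786 = 0.7453
L = ρ/(1−ρ) = 0.7453/0.2547 = 2.9264

Final: 2.9264


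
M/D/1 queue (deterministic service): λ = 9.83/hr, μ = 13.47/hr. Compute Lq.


ρ = 9.83/13.47 = 0.7298
M/D/1: Lq = ρ²/(2(1−ρ)) = 0.5326/(2·0.2702) = 0.98539

Final: 0.98539


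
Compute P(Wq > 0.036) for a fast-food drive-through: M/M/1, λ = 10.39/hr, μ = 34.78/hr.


ρ = 10.39/34.78 = 0.2987
P(Wq > t) = ρ·e^{−(μ−λ)t} = 0.2987·e^{−0.8780}
= 0.2987·0.415597 = 0.124153

Final: 0.124153


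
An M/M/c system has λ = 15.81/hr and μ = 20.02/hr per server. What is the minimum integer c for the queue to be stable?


Stability requires cμ > λ ⇔ c > λ/μ.
λ/μ = 15.81/20.02 = 0.7897
Minimum integer c = ⌊0.7897⌋ + 1 = 1
Check: 1·20.02 = 20.02 > 15.81, while 0·20.02 = 0.00 ≤ 15.81

Final: 1 servers


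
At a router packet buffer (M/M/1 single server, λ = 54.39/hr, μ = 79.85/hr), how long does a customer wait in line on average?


ρ = 54.39/79.85 = 0.6812
Wq = ρ/(μ−λ) = 0.6812/(79.85 − 54.39) = 0.6812/25.46 = 0.02675 hr

Final: 0.02675 hr


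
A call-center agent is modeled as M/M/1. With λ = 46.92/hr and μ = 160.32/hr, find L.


ρ = λ/μ = 46.92/160.32 = 0.2927
L = ρ/(1−ρ) = 0.2927/(1 − 0.2927) = 0.2927/0.7073 = 0.4138

Final: 0.4138


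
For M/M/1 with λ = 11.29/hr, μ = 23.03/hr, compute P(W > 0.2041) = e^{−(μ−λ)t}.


W ~ Exponential(μ−λ) for M/M/1.
μ − λ = 23.03 − 11.29 = 11.7400
P(W > t) = e^{−(μ−λ)t} = e^{−2.3961} = 0.091069

Final: 0.091069


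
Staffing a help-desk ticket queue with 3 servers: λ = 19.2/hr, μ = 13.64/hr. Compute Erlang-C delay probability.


a = λ/μ = 1.4076; ρ = a/3 = 0.4692
P₀ = 0.233968 (from M/M/c formula)
C(c,a) = [a^c/(c!(1−ρ))]·P₀ = [2.78908/(6·0.5308)]·0.233968
= 0.87576·0.233968 = 0.204900

Final: 0.204900


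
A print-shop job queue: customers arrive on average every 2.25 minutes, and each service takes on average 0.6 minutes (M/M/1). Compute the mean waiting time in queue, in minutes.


λ = 60/2.25 = 26.6667 /hr
μ = 60/0.6 = 100.0000 /hr
ρ = λ/μ = 26.6667/100.0000 = 0.2667
Wq = ρ/(μ−λ) = 0.2667/(100.0000−26.6667) = 0.003636 hr
In minutes: 0.003636·60 = 0.2182 min

Final: 0.2182 min


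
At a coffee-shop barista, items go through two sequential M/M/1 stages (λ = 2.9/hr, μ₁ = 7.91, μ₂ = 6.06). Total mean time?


Each node sees arrival rate λ = 2.9/hr (tandem ⇒ throughput preserved).
W₁ = 1/(μ₁−λ) = 1/(7.91−2.9) = 0.19960 hr
W₂ = 1/(μ₂−λ) = 1/(6.06−2.9) = 0.31646 hr
W_total = W₁ + W₂ = 0.19960 + 0.31646 = 0.51606 hr

Final: 0.51606 hr
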